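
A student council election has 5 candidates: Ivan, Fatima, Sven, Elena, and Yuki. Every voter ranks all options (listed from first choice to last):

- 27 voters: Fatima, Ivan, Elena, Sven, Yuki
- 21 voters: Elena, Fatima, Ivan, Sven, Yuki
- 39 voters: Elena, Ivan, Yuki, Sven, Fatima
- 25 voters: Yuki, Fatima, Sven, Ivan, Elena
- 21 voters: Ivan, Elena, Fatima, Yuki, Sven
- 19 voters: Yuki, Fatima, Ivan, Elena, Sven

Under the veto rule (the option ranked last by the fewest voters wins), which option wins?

Last-place votes: Ivan 0, Fatima 39, Sven 40, Elena 25, Yuki 48.
Ivan is ranked last by the fewest voters, so Ivan wins.

Ivan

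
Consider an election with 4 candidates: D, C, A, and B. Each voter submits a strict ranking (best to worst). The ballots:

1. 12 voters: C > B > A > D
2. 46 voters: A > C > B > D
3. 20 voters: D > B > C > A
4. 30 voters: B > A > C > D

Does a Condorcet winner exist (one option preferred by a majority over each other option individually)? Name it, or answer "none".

none

Checking pairwise contests:
C beats D 88–20.
A beats C 76–32.
B beats A 62–46.
C beats B 58–50.
Every option loses at least one head-to-head, so there is no Condorcet winner.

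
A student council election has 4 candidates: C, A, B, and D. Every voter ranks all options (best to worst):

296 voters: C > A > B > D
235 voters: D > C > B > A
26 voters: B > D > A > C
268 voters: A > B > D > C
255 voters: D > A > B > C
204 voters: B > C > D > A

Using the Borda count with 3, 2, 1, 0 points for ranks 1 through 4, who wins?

C: 296·3 + 235·2 + 26·0 + 268·0 + 255·0 + 204·2 = 1766
A: 296·2 + 235·0 + 26·1 + 268·3 + 255·2 + 204·0 = 1932
B: 296·1 + 235·1 + 26·3 + 268·2 + 255·1 + 204·3 = 2012
D: 296·0 + 235·3 + 26·2 + 268·1 + 255·3 + 204·1 = 1994
B has the highest Borda score (2012).

B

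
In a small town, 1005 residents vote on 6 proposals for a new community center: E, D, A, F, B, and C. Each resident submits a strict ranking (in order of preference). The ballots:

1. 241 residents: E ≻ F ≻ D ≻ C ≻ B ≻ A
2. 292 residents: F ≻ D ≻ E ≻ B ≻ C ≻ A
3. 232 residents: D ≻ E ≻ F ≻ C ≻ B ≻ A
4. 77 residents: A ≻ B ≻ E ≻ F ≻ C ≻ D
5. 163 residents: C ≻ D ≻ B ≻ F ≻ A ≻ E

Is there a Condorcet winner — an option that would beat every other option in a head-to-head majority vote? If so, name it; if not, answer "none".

none

Checking pairwise contests:
D beats E 687–318.
F beats D 610–395.
E beats A 765–240.
E beats F 550–455.
E beats B 765–240.
E beats C 842–163.
Every option loses at least one head-to-head, so there is no Condorcet winner.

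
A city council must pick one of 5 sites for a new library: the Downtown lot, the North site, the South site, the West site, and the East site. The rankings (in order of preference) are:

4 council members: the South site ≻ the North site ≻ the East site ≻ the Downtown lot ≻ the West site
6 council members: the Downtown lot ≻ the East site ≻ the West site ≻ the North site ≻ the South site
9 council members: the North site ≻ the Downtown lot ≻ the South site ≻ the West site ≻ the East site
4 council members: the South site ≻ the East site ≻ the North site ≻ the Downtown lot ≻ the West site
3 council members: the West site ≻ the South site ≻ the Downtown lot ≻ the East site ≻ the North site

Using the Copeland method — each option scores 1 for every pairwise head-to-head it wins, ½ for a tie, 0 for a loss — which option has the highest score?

the North site

the Downtown lot: beats the South site, the West site, and the East site; loses to the North site → score 3.
the North site: beats the Downtown lot, the South site, and the West site; ties the East site → score 3.5.
the South site: beats the West site and the East site; loses to the Downtown lot and the North site → score 2.
the West site: loses to the Downtown lot, the North site, the South site, and the East site → score 0.
the East site: beats the West site; ties the North site; loses to the Downtown lot and the South site → score 1.5.
the North site has the best pairwise record.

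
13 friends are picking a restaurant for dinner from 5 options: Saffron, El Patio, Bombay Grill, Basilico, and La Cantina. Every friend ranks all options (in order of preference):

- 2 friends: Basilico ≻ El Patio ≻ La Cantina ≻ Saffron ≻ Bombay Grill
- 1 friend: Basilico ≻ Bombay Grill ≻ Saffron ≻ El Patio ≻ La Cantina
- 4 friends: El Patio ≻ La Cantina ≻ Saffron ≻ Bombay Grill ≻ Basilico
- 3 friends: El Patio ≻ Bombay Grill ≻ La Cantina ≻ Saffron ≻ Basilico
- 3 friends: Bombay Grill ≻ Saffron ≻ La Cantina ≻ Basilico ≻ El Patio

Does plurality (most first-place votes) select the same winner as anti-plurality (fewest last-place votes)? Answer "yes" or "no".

Plurality — first-place votes: Saffron 0, El Patio 7, Bombay Grill 3, Basilico 3, La Cantina 0. Winner: El Patio.
Anti-plurality — last-place votes: Saffron 0, El Patio 3, Bombay Grill 2, Basilico 7, La Cantina 1. Winner: Saffron.
The two methods disagree.

no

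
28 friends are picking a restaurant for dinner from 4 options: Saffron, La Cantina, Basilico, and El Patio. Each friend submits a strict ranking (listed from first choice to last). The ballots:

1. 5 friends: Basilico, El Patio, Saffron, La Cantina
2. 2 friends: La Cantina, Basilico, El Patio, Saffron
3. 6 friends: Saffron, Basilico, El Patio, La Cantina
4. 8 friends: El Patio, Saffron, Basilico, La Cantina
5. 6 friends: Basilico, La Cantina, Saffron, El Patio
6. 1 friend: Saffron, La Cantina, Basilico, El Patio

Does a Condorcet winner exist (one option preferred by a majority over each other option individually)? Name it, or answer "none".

Checking pairwise contests:
El Patio beats Saffron 15–13.
Saffron beats La Cantina 20–8.
Saffron beats Basilico 15–13.
Basilico beats El Patio 20–8.
Every option loses at least one head-to-head, so there is no Condorcet winner.

none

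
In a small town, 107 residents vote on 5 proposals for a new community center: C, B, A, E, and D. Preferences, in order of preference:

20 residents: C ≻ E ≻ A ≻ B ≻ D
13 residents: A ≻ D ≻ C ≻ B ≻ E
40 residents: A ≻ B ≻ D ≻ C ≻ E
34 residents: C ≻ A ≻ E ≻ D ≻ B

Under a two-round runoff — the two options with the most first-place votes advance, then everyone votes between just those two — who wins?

Round 1 first-place votes: C 54, B 0, A 53, E 0, D 0.
C and A advance.
Runoff: C is preferred to A by 54 voters; A by 53.
C wins the runoff.

C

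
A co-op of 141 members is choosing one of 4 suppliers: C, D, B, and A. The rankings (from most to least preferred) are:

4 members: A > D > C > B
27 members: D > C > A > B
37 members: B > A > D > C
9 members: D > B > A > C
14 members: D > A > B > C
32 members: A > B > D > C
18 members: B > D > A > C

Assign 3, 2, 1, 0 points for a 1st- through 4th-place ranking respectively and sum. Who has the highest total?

A

C: 4·1 + 27·2 + 37·0 + 9·0 + 14·0 + 32·0 + 18·0 = 58
D: 4·2 + 27·3 + 37·1 + 9·3 + 14·3 + 32·1 + 18·2 = 263
B: 4·0 + 27·0 + 37·3 + 9·2 + 14·1 + 32·2 + 18·3 = 261
A: 4·3 + 27·1 + 37·2 + 9·1 + 14·2 + 32·3 + 18·1 = 264
A has the highest Borda score (264).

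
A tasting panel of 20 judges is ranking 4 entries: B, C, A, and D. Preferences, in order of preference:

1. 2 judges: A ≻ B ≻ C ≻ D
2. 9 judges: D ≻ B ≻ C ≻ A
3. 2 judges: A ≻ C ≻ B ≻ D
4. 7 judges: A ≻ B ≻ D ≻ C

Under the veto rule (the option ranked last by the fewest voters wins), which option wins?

Last-place votes: B 0, C 7, A 9, D 4.
B is ranked last by the fewest voters, so B wins.

B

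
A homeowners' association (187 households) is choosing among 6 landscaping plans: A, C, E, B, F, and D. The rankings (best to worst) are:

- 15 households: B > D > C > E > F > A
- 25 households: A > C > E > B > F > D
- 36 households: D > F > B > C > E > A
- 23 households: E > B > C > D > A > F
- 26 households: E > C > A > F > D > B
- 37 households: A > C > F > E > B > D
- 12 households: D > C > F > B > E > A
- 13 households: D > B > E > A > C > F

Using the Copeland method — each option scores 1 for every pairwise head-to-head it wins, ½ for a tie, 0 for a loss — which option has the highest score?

A: beats F; loses to C, E, B, and D → score 1.
C: beats A, E, B, F, and D → score 5.
E: beats A, B, F, and D; loses to C → score 4.
B: beats A and D; loses to C, E, and F → score 2.
F: beats B; loses to A, C, E, and D → score 1.
D: beats A and F; loses to C, E, and B → score 2.
C has the best pairwise record.

C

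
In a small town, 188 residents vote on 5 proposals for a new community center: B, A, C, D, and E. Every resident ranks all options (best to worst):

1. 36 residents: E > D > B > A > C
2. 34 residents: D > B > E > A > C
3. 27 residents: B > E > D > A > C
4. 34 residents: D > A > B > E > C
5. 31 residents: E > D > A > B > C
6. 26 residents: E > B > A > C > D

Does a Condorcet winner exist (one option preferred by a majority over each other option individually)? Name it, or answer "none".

none

Checking pairwise contests:
D beats B 135–53.
B beats A 123–65.
B beats C 188–0.
E beats D 120–68.
B beats E 95–93.
Every option loses at least one head-to-head, so there is no Condorcet winner.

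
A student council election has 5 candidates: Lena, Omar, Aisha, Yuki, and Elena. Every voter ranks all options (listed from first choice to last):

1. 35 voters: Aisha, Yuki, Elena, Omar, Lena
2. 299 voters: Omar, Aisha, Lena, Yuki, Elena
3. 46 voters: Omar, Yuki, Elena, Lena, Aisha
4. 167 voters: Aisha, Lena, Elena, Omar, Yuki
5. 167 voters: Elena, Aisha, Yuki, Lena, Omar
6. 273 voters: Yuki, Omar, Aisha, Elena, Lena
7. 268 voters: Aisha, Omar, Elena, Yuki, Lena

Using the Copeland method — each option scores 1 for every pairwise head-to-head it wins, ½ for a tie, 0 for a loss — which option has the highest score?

Aisha

Lena: loses to Omar, Aisha, Yuki, and Elena → score 0.
Omar: beats Lena, Yuki, and Elena; loses to Aisha → score 3.
Aisha: beats Lena, Omar, Yuki, and Elena → score 4.
Yuki: beats Lena and Elena; loses to Omar and Aisha → score 2.
Elena: beats Lena; loses to Omar, Aisha, and Yuki → score 1.
Aisha has the best pairwise record.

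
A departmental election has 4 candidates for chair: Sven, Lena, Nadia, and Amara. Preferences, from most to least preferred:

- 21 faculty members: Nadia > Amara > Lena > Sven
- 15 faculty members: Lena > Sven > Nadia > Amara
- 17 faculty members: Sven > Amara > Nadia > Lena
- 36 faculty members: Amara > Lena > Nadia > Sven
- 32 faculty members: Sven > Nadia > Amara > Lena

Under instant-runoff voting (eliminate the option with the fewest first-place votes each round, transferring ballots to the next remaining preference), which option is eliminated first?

Round 1: Sven 49, Lena 15, Nadia 21, Amara 36. Eliminate Lena.

Lena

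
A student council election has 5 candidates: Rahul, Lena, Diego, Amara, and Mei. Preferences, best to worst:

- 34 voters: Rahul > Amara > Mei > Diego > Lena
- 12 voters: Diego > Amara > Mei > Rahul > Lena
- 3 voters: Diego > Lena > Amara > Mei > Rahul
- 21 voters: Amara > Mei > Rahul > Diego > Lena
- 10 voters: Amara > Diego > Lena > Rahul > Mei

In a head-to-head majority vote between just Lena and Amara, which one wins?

Amara

Voters preferring Lena to Amara: 3; preferring Amara to Lena: 77.
Amara wins the head-to-head.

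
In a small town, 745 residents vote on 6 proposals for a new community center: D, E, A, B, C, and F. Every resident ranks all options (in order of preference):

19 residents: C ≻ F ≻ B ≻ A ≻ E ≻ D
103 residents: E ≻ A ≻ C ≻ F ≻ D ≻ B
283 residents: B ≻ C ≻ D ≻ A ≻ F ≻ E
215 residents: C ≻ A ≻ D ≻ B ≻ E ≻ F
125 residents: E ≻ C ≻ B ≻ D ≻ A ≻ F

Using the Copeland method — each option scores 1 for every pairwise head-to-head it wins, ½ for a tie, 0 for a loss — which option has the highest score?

D: beats E, A, and F; loses to B and C → score 3.
E: beats F; loses to D, A, B, and C → score 1.
A: beats E and F; loses to D, B, and C → score 2.
B: beats D, E, A, and F; loses to C → score 4.
C: beats D, E, A, B, and F → score 5.
F: loses to D, E, A, B, and C → score 0.
C has the best pairwise record.

C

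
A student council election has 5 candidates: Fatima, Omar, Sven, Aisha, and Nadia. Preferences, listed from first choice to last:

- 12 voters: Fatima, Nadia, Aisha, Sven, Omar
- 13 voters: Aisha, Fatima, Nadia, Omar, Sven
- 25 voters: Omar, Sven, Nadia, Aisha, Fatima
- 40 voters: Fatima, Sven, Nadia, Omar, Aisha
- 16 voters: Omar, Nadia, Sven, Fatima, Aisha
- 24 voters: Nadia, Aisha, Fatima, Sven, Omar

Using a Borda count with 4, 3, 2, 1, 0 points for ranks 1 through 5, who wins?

Fatima: 12·4 + 13·3 + 25·0 + 40·4 + 16·1 + 24·2 = 311
Omar: 12·0 + 13·1 + 25·4 + 40·1 + 16·4 + 24·0 = 217
Sven: 12·1 + 13·0 + 25·3 + 40·3 + 16·2 + 24·1 = 263
Aisha: 12·2 + 13·4 + 25·1 + 40·0 + 16·0 + 24·3 = 173
Nadia: 12·3 + 13·2 + 25·2 + 40·2 + 16·3 + 24·4 = 336
Nadia has the highest Borda score (336).

Nadia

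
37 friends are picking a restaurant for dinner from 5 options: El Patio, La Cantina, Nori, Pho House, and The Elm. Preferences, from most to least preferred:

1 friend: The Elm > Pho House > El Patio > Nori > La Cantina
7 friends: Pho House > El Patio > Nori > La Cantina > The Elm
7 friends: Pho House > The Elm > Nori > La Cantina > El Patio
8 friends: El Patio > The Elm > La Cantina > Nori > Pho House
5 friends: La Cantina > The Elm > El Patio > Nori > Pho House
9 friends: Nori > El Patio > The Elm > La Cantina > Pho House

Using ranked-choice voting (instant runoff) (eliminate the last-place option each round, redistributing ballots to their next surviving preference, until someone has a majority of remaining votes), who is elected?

Round 1: El Patio 8, La Cantina 5, Nori 9, Pho House 14, The Elm 1. Eliminate The Elm.
Round 2: El Patio 8, La Cantina 5, Nori 9, Pho House 15. Eliminate La Cantina.
Round 3: El Patio 13, Nori 9, Pho House 15. Eliminate Nori.
Round 4: El Patio 22, Pho House 15. El Patio has a majority.

El Patio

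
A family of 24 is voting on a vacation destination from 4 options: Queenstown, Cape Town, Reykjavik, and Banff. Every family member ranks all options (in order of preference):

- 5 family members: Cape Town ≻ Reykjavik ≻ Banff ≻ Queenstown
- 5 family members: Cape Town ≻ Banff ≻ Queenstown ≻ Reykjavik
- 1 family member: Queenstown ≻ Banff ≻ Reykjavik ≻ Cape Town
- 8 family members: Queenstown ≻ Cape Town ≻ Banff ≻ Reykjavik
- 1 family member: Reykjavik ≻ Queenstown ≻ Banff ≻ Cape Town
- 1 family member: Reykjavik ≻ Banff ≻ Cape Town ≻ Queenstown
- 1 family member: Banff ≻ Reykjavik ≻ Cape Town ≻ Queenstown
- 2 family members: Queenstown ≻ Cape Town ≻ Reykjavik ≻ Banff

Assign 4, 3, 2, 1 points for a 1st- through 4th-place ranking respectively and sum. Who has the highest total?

Cape Town

Queenstown: 5·1 + 5·2 + 1·4 + 8·4 + 1·3 + 1·1 + 1·1 + 2·4 = 64
Cape Town: 5·4 + 5·4 + 1·1 + 8·3 + 1·1 + 1·2 + 1·2 + 2·3 = 76
Reykjavik: 5·3 + 5·1 + 1·2 + 8·1 + 1·4 + 1·4 + 1·3 + 2·2 = 45
Banff: 5·2 + 5·3 + 1·3 + 8·2 + 1·2 + 1·3 + 1·4 + 2·1 = 55
Cape Town has the highest Borda score (76).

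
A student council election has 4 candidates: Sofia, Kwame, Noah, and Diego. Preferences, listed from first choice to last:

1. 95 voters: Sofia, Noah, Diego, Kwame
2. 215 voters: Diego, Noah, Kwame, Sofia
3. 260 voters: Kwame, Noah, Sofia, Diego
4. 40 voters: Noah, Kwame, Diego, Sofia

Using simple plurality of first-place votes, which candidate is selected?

Kwame

First-place votes: Sofia 95, Kwame 260, Noah 40, Diego 215.
Kwame has the most first-place votes.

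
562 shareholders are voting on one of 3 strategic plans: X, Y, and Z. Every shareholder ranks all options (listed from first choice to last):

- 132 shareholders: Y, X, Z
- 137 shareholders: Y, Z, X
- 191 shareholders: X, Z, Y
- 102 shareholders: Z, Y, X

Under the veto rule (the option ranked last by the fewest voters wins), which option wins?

Last-place votes: X 239, Y 191, Z 132.
Z is ranked last by the fewest voters, so Z wins.

Z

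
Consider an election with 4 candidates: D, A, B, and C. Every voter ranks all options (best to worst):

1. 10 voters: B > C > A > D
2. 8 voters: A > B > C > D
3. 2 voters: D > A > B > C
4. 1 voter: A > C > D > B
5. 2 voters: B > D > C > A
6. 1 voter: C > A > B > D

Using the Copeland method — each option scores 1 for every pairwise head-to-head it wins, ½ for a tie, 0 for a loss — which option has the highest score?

D: loses to A, B, and C → score 0.
A: beats D; ties B; loses to C → score 1.5.
B: beats D and C; ties A → score 2.5.
C: beats D and A; loses to B → score 2.
B has the best pairwise record.

B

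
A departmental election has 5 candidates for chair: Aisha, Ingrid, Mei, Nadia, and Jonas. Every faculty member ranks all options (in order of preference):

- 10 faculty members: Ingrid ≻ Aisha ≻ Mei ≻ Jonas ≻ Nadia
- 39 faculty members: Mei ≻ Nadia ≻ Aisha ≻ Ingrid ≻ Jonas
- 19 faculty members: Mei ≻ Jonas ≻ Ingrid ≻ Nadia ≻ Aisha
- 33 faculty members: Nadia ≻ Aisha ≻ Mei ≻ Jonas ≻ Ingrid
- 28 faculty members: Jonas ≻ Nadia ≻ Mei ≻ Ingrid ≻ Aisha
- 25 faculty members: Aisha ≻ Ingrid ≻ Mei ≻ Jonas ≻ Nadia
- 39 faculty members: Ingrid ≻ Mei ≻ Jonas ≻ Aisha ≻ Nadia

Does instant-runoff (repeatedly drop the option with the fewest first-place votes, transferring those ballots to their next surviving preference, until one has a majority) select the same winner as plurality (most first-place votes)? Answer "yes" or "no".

Instant-runoff — R1 Aisha 25, Ingrid 49, Mei 58, Nadia 33, Jonas 28 (Aisha out); R2 Ingrid 74, Mei 58, Nadia 33, Jonas 28 (Jonas out); R3 Ingrid 74, Mei 58, Nadia 61 (Mei out); R4 Ingrid 93, Nadia 100 (Nadia winner). Winner: Nadia.
Plurality — first-place votes: Aisha 25, Ingrid 49, Mei 58, Nadia 33, Jonas 28. Winner: Mei.
The two methods disagree.

no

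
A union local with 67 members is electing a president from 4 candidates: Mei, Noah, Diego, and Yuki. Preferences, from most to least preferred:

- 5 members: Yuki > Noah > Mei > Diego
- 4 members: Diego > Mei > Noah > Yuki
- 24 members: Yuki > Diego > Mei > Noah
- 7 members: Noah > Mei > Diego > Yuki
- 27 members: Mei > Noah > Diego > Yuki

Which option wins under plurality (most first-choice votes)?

Yuki

First-place votes: Mei 27, Noah 7, Diego 4, Yuki 29.
Yuki has the most first-place votes.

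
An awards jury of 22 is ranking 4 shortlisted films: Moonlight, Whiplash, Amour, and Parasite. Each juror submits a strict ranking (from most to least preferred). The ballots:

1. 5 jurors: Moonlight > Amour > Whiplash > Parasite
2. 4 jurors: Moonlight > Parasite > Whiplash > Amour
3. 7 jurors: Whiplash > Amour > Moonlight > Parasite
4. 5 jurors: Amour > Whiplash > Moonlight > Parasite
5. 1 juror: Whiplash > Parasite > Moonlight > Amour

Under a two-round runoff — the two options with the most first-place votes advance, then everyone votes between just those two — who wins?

Round 1 first-place votes: Moonlight 9, Whiplash 8, Amour 5, Parasite 0.
Moonlight and Whiplash advance.
Runoff: Moonlight is preferred to Whiplash by 9 voters; Whiplash by 13.
Whiplash wins the runoff.

Whiplash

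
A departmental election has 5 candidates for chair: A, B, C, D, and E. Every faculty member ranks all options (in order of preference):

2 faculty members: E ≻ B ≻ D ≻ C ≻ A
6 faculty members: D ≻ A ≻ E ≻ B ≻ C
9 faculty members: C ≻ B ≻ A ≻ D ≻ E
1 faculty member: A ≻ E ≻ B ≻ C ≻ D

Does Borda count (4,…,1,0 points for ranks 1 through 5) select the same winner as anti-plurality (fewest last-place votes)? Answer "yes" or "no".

yes

Borda — scores: A 40, B 41, C 39, D 37, E 23. Winner: B.
Anti-plurality — last-place votes: A 2, B 0, C 6, D 1, E 9. Winner: B.
The two methods agree.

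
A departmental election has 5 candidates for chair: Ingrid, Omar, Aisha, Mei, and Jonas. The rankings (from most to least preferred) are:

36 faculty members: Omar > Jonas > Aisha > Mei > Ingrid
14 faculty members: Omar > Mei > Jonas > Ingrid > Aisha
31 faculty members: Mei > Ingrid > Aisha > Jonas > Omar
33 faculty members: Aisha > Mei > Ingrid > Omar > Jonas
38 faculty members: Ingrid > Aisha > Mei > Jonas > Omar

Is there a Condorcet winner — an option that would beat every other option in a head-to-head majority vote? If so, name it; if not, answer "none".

Checking pairwise contests:
Mei beats Ingrid 114–38.
Ingrid beats Omar 102–50.
Ingrid beats Aisha 83–69.
Aisha beats Mei 107–45.
Ingrid beats Jonas 102–50.
Every option loses at least one head-to-head, so there is no Condorcet winner.

none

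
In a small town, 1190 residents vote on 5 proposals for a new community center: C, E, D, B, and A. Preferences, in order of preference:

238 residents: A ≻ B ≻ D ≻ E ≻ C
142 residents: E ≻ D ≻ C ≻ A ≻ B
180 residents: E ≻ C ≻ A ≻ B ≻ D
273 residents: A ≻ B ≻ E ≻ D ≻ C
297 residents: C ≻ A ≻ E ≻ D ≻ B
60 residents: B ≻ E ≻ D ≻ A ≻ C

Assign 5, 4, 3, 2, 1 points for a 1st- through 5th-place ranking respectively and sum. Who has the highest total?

A

C: 238·1 + 142·3 + 180·4 + 273·1 + 297·5 + 60·1 = 3202
E: 238·2 + 142·5 + 180·5 + 273·3 + 297·3 + 60·4 = 4036
D: 238·3 + 142·4 + 180·1 + 273·2 + 297·2 + 60·3 = 2782
B: 238·4 + 142·1 + 180·2 + 273·4 + 297·1 + 60·5 = 3143
A: 238·5 + 142·2 + 180·3 + 273·5 + 297·4 + 60·2 = 4687
A has the highest Borda score (4687).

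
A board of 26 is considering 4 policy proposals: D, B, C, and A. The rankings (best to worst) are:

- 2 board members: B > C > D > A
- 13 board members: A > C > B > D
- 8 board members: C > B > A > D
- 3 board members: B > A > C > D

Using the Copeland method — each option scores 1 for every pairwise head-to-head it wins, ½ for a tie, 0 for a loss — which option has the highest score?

D: loses to B, C, and A → score 0.
B: beats D; ties A; loses to C → score 1.5.
C: beats D and B; loses to A → score 2.
A: beats D and C; ties B → score 2.5.
A has the best pairwise record.

A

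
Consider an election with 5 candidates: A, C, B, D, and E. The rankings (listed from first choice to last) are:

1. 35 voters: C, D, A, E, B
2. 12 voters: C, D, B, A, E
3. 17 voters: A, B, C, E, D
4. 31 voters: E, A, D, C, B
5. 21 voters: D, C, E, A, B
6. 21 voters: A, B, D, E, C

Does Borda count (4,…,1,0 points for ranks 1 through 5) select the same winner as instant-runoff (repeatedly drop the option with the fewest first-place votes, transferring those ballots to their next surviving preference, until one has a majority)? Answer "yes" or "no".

Borda — scores: A 348, C 316, B 138, D 329, E 239. Winner: A.
Instant-runoff — R1 A 38, C 47, B 0, D 21, E 31 (B out); R2 A 38, C 47, D 21, E 31 (D out); R3 A 38, C 68, E 31 (E out); R4 A 69, C 68 (A winner). Winner: A.
The two methods agree.

yes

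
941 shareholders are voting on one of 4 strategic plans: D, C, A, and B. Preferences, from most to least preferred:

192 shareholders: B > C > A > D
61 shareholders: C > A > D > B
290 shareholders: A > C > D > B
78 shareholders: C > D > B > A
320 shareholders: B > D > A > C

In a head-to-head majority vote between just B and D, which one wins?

Voters preferring B to D: 512; preferring D to B: 429.
B wins the head-to-head.

B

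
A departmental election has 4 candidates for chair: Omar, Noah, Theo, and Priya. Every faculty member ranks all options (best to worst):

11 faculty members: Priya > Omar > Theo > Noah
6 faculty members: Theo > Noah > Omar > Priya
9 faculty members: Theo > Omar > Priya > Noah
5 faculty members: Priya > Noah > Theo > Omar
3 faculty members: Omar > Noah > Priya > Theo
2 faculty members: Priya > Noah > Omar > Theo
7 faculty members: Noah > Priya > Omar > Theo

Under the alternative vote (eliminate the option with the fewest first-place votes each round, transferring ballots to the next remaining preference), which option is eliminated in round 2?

Noah

Round 1: Omar 3, Noah 7, Theo 15, Priya 18. Eliminate Omar.
Round 2: Noah 10, Theo 15, Priya 18. Eliminate Noah.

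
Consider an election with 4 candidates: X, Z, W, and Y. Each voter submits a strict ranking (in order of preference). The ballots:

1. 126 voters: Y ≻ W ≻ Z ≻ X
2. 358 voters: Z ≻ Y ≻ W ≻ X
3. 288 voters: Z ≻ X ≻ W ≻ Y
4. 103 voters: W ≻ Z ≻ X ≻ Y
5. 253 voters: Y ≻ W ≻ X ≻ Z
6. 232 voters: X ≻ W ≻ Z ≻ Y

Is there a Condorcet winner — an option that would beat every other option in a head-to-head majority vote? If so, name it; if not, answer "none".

none

Checking pairwise contests:
Z beats X 875–485.
W beats Z 714–646.
Y beats W 737–623.
Z beats Y 981–379.
Every option loses at least one head-to-head, so there is no Condorcet winner.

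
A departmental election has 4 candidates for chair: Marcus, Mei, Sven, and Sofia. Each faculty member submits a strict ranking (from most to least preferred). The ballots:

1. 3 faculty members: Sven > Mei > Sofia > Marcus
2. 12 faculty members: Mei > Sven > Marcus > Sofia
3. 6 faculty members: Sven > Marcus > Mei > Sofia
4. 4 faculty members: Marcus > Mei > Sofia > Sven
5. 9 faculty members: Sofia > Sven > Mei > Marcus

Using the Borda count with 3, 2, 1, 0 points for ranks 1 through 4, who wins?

Marcus: 3·0 + 12·1 + 6·2 + 4·3 + 9·0 = 36
Mei: 3·2 + 12·3 + 6·1 + 4·2 + 9·1 = 65
Sven: 3·3 + 12·2 + 6·3 + 4·0 + 9·2 = 69
Sofia: 3·1 + 12·0 + 6·0 + 4·1 + 9·3 = 34
Sven has the highest Borda score (69).

Sven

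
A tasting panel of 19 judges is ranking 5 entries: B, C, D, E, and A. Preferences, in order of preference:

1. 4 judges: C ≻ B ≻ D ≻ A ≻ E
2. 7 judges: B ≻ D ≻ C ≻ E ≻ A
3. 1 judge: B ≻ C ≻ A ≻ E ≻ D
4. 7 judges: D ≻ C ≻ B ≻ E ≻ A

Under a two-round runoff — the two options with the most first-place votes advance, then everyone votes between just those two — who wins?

B

Round 1 first-place votes: B 8, C 4, D 7, E 0, A 0.
B and D advance.
Runoff: B is preferred to D by 12 voters; D by 7.
B wins the runoff.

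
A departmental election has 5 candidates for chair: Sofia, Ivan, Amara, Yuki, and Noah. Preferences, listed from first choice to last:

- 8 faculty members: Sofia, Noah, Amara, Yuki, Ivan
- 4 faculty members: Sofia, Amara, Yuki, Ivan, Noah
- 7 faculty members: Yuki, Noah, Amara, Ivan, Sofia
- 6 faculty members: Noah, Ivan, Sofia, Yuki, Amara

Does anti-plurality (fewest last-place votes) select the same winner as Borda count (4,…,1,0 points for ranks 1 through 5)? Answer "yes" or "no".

Anti-plurality — last-place votes: Sofia 7, Ivan 8, Amara 6, Yuki 0, Noah 4. Winner: Yuki.
Borda — scores: Sofia 60, Ivan 29, Amara 42, Yuki 50, Noah 69. Winner: Noah.
The two methods disagree.

no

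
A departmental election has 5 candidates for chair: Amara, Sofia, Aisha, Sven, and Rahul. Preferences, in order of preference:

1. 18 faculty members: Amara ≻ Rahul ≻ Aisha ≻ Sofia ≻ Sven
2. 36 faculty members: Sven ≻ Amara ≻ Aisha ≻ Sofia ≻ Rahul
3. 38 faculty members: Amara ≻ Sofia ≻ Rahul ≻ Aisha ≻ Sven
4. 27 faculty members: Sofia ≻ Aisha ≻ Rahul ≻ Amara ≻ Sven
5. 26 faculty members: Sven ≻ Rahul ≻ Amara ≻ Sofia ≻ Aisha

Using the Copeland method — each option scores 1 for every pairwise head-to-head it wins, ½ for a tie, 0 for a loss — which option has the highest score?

Amara: beats Sofia, Aisha, Sven, and Rahul → score 4.
Sofia: beats Aisha, Sven, and Rahul; loses to Amara → score 3.
Aisha: beats Sven; loses to Amara, Sofia, and Rahul → score 1.
Sven: loses to Amara, Sofia, Aisha, and Rahul → score 0.
Rahul: beats Aisha and Sven; loses to Amara and Sofia → score 2.
Amara has the best pairwise record.

Amara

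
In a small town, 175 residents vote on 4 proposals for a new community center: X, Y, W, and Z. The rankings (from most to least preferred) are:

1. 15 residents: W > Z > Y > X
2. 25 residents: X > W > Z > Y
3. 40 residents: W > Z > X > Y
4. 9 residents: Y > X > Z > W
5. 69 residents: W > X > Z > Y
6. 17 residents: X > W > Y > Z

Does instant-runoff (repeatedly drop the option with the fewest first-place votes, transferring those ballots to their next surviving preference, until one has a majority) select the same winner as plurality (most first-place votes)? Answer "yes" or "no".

yes

Instant-runoff — R1 X 42, Y 9, W 124, Z 0 (W winner). Winner: W.
Plurality — first-place votes: X 42, Y 9, W 124, Z 0. Winner: W.
The two methods agree.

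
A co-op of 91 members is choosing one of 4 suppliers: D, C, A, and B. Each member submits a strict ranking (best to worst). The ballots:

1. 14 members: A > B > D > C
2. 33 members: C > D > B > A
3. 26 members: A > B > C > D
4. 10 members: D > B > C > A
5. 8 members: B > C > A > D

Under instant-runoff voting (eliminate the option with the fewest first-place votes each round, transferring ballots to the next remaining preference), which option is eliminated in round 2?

Round 1: D 10, C 33, A 40, B 8. Eliminate B.
Round 2: D 10, C 41, A 40. Eliminate D.

D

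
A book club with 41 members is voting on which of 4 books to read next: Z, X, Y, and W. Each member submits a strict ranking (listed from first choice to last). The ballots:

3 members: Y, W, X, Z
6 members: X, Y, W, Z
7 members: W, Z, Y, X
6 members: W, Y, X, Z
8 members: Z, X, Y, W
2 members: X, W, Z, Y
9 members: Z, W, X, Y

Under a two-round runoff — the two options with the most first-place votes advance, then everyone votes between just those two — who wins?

W

Round 1 first-place votes: Z 17, X 8, Y 3, W 13.
Z and W advance.
Runoff: Z is preferred to W by 17 voters; W by 24.
W wins the runoff.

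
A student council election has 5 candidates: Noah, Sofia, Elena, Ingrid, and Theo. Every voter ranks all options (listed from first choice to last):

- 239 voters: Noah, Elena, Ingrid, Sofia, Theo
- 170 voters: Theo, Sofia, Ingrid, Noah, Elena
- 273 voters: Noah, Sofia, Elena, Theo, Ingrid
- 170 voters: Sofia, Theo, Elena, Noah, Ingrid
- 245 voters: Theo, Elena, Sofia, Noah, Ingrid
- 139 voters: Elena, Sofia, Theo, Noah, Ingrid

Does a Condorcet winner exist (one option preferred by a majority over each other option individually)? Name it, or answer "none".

none

Checking pairwise contests:
Sofia beats Noah 724–512.
Elena beats Sofia 623–613.
Noah beats Elena 682–554.
Noah beats Ingrid 1066–170.
Sofia beats Theo 821–415.
Every option loses at least one head-to-head, so there is no Condorcet winner.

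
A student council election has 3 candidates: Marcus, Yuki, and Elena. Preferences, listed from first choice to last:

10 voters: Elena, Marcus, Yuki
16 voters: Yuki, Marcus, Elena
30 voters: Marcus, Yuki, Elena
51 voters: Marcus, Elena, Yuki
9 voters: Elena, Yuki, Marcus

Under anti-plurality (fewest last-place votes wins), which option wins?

Last-place votes: Marcus 9, Yuki 61, Elena 46.
Marcus is ranked last by the fewest voters, so Marcus wins.

Marcus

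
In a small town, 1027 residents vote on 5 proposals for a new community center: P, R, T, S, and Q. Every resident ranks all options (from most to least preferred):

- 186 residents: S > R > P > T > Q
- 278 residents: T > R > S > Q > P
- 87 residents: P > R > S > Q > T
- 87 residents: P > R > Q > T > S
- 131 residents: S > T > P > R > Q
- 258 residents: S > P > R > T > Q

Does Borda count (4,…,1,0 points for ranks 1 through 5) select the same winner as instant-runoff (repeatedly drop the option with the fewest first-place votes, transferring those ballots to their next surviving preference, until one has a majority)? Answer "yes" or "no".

Borda — scores: P 2104, R 2561, T 2036, S 3030, Q 539. Winner: S.
Instant-runoff — R1 P 174, R 0, T 278, S 575, Q 0 (S winner). Winner: S.
The two methods agree.

yes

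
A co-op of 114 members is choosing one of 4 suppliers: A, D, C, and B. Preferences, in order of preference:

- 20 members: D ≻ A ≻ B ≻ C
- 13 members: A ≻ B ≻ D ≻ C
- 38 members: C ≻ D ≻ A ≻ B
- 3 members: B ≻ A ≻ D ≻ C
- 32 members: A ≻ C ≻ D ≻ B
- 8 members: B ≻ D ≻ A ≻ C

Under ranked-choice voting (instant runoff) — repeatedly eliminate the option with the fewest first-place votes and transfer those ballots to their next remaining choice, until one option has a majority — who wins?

A

Round 1: A 45, D 20, C 38, B 11. Eliminate B.
Round 2: A 48, D 28, C 38. Eliminate D.
Round 3: A 76, C 38. A has a majority.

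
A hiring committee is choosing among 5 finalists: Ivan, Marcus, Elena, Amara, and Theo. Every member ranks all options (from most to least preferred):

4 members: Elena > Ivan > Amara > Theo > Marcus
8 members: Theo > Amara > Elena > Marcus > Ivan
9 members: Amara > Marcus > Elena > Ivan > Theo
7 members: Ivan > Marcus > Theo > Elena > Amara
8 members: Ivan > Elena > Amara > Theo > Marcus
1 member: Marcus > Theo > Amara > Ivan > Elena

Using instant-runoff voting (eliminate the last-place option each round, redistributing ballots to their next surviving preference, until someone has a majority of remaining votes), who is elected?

Ivan

Round 1: Ivan 15, Marcus 1, Elena 4, Amara 9, Theo 8. Eliminate Marcus.
Round 2: Ivan 15, Elena 4, Amara 9, Theo 9. Eliminate Elena.
Round 3: Ivan 19, Amara 9, Theo 9. Ivan has a majority.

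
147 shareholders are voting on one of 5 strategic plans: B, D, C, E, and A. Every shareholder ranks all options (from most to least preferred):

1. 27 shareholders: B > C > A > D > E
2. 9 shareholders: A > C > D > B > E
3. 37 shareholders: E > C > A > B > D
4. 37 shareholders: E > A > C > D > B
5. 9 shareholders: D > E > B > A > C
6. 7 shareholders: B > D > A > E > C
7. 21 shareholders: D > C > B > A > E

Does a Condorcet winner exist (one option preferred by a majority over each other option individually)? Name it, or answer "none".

E vs B: 83–64 for E.
E vs D: 74–73 for E.
E vs C: 90–57 for E.
E vs A: 83–64 for E.
E beats every other option head-to-head.

E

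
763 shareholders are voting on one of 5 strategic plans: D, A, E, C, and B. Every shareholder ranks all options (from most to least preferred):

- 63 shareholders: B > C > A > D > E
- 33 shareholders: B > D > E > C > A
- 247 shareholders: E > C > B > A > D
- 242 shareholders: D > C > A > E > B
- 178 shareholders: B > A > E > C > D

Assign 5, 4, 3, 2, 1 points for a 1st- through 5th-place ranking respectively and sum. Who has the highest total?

D: 63·2 + 33·4 + 247·1 + 242·5 + 178·1 = 1893
A: 63·3 + 33·1 + 247·2 + 242·3 + 178·4 = 2154
E: 63·1 + 33·3 + 247·5 + 242·2 + 178·3 = 2415
C: 63·4 + 33·2 + 247·4 + 242·4 + 178·2 = 2630
B: 63·5 + 33·5 + 247·3 + 242·1 + 178·5 = 2353
C has the highest Borda score (2630).

C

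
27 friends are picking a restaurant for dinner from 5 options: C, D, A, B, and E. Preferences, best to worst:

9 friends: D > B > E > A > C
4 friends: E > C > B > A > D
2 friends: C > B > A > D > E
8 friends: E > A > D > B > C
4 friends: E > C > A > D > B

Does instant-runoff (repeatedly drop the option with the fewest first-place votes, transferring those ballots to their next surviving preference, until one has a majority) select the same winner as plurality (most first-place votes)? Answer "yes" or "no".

Instant-runoff — R1 C 2, D 9, A 0, B 0, E 16 (E winner). Winner: E.
Plurality — first-place votes: C 2, D 9, A 0, B 0, E 16. Winner: E.
The two methods agree.

yes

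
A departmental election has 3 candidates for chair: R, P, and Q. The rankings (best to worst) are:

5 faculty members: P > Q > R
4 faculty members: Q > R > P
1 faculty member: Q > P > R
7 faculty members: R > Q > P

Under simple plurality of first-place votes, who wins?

R

First-place votes: R 7, P 5, Q 5.
R has the most first-place votes.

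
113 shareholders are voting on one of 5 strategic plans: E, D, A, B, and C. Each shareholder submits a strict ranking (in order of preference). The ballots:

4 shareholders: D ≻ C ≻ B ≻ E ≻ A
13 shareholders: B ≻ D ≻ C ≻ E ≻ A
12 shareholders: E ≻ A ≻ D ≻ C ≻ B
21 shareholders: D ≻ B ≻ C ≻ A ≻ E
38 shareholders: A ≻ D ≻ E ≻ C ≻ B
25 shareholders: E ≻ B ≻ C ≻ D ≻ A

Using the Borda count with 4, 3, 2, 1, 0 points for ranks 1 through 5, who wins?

D

E: 4·1 + 13·1 + 12·4 + 21·0 + 38·2 + 25·4 = 241
D: 4·4 + 13·3 + 12·2 + 21·4 + 38·3 + 25·1 = 302
A: 4·0 + 13·0 + 12·3 + 21·1 + 38·4 + 25·0 = 209
B: 4·2 + 13·4 + 12·0 + 21·3 + 38·0 + 25·3 = 198
C: 4·3 + 13·2 + 12·1 + 21·2 + 38·1 + 25·2 = 180
D has the highest Borda score (302).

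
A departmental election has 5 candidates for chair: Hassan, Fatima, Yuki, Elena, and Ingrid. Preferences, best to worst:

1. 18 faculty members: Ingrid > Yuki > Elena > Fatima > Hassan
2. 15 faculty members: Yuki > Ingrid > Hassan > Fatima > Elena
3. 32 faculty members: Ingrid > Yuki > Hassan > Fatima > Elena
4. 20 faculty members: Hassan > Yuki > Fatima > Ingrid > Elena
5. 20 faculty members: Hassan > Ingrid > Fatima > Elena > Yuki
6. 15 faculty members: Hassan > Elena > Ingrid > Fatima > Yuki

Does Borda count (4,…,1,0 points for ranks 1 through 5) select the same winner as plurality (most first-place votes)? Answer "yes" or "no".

Borda — scores: Hassan 314, Fatima 160, Yuki 270, Elena 101, Ingrid 355. Winner: Ingrid.
Plurality — first-place votes: Hassan 55, Fatima 0, Yuki 15, Elena 0, Ingrid 50. Winner: Hassan.
The two methods disagree.

no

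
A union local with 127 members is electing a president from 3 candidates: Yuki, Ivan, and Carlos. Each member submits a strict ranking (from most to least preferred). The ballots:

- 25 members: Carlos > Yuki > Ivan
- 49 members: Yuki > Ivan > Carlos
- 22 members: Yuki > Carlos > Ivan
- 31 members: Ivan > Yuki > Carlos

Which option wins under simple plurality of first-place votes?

Yuki

First-place votes: Yuki 71, Ivan 31, Carlos 25.
Yuki has the most first-place votes.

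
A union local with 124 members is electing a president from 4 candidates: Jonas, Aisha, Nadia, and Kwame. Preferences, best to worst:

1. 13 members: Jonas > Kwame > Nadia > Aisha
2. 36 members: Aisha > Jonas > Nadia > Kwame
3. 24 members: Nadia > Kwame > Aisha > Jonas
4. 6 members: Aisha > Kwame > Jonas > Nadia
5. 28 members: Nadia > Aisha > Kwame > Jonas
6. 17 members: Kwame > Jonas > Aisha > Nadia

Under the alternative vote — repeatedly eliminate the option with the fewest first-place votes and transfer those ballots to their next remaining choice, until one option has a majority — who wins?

Round 1: Jonas 13, Aisha 42, Nadia 52, Kwame 17. Eliminate Jonas.
Round 2: Aisha 42, Nadia 52, Kwame 30. Eliminate Kwame.
Round 3: Aisha 59, Nadia 65. Nadia has a majority.

Nadia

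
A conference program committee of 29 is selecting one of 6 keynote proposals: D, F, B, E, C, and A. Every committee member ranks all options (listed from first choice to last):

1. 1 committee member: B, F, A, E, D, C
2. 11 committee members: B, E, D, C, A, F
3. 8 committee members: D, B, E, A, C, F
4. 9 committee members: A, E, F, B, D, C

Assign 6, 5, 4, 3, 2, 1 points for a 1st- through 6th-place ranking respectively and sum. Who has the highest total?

D: 1·2 + 11·4 + 8·6 + 9·2 = 112
F: 1·5 + 11·1 + 8·1 + 9·4 = 60
B: 1·6 + 11·6 + 8·5 + 9·3 = 139
E: 1·3 + 11·5 + 8·4 + 9·5 = 135
C: 1·1 + 11·3 + 8·2 + 9·1 = 59
A: 1·4 + 11·2 + 8·3 + 9·6 = 104
B has the highest Borda score (139).

B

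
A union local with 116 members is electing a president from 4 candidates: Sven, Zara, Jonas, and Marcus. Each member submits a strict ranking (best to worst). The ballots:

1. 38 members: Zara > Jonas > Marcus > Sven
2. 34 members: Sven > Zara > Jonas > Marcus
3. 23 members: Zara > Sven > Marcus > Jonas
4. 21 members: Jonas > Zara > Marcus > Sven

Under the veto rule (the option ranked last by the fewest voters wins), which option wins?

Zara

Last-place votes: Sven 59, Zara 0, Jonas 23, Marcus 34.
Zara is ranked last by the fewest voters, so Zara wins.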